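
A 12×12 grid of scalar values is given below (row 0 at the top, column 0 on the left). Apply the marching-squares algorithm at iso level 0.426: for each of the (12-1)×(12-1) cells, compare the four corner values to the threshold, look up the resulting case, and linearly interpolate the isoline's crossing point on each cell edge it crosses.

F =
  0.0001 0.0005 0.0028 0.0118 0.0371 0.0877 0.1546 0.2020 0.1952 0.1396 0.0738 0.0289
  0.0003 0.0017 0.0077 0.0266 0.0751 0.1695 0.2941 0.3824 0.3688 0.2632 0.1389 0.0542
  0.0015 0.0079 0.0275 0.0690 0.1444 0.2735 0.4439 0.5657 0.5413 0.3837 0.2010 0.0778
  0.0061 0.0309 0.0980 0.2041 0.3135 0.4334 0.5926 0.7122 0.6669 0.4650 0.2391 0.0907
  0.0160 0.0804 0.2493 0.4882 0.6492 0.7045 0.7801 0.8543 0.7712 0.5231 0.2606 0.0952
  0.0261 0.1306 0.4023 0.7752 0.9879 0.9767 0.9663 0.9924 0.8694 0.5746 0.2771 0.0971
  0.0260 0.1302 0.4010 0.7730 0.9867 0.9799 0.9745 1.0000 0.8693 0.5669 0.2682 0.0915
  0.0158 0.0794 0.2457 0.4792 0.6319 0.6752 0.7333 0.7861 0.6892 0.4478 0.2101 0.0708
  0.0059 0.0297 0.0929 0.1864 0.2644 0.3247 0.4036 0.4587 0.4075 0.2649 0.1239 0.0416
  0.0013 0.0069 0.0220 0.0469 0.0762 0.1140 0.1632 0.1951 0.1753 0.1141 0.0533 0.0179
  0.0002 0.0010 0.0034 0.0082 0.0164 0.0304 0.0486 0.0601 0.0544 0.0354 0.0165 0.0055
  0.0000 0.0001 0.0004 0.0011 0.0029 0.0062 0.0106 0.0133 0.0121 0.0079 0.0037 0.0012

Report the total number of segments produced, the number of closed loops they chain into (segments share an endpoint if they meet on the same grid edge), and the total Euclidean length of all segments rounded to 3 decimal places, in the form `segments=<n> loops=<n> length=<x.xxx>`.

cell (1,5): code 0100 → (1.881,6.000)–(2.000,5.895)
cell (1,6): code 1100 → (1.238,7.000)–(1.881,6.000)
cell (1,7): code 1100 → (1.332,8.000)–(1.238,7.000)
cell (1,8): code 1000 → (2.000,8.732)–(1.332,8.000)
cell (2,4): code 0100 → (2.954,5.000)–(3.000,4.938)
cell (2,5): code 1110 → (2.000,5.895)–(2.954,5.000)
cell (2,8): code 1101 → (2.520,9.000)–(2.000,8.732)
cell (2,9): code 1000 → (3.000,9.173)–(2.520,9.000)
cell (3,2): code 0100 → (3.781,3.000)–(4.000,2.740)
cell (3,3): code 1100 → (3.335,4.000)–(3.781,3.000)
cell (3,4): code 1110 → (3.000,4.938)–(3.335,4.000)
cell (3,9): code 1001 → (4.000,9.370)–(3.000,9.173)
cell (4,2): code 0110 → (4.000,2.740)–(5.000,2.064)
cell (4,9): code 1001 → (5.000,9.499)–(4.000,9.370)
cell (5,2): code 0110 → (5.000,2.064)–(6.000,2.067)
cell (5,9): code 1001 → (6.000,9.472)–(5.000,9.499)
cell (6,2): code 0110 → (6.000,2.067)–(7.000,2.772)
cell (6,9): code 1001 → (7.000,9.092)–(6.000,9.472)
cell (7,2): code 0010 → (7.000,2.772)–(7.182,3.000)
cell (7,3): code 0011 → (7.182,3.000)–(7.560,4.000)
cell (7,4): code 0011 → (7.560,4.000)–(7.711,5.000)
cell (7,5): code 0011 → (7.711,5.000)–(7.932,6.000)
cell (7,6): code 0111 → (7.932,6.000)–(8.000,6.407)
cell (7,7): code 1011 → (8.000,7.639)–(7.934,8.000)
cell (7,8): code 0011 → (7.934,8.000)–(7.119,9.000)
cell (7,9): code 0001 → (7.119,9.000)–(7.000,9.092)
cell (8,6): code 0010 → (8.000,6.407)–(8.124,7.000)
cell (8,7): code 0001 → (8.124,7.000)–(8.000,7.639)
total: 28 segments, chained into 1 closed loop(s), length Σ = 22.656218

segments=28 loops=1 length=22.656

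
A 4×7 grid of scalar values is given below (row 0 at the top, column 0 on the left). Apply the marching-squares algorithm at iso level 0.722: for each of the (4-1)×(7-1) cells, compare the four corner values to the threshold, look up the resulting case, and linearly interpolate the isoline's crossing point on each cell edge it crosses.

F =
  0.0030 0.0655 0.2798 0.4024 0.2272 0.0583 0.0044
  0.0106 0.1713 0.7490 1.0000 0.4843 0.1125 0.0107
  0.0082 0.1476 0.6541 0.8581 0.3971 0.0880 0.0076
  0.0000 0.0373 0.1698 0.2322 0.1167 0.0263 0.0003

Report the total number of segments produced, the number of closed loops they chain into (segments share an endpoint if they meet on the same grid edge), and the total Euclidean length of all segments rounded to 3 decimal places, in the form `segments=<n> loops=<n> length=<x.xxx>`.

segments=8 loops=1 length=5.041

cell (0,1): code 0100 → (0.942,2.000)–(1.000,1.953)
cell (0,2): code 1100 → (0.535,3.000)–(0.942,2.000)
cell (0,3): code 1000 → (1.000,3.539)–(0.535,3.000)
cell (1,1): code 0010 → (1.000,1.953)–(1.285,2.000)
cell (1,2): code 0111 → (1.285,2.000)–(2.000,2.333)
cell (1,3): code 1001 → (2.000,3.295)–(1.000,3.539)
cell (2,2): code 0010 → (2.000,2.333)–(2.217,3.000)
cell (2,3): code 0001 → (2.217,3.000)–(2.000,3.295)
total: 8 segments, chained into 1 closed loop(s), length Σ = 5.041181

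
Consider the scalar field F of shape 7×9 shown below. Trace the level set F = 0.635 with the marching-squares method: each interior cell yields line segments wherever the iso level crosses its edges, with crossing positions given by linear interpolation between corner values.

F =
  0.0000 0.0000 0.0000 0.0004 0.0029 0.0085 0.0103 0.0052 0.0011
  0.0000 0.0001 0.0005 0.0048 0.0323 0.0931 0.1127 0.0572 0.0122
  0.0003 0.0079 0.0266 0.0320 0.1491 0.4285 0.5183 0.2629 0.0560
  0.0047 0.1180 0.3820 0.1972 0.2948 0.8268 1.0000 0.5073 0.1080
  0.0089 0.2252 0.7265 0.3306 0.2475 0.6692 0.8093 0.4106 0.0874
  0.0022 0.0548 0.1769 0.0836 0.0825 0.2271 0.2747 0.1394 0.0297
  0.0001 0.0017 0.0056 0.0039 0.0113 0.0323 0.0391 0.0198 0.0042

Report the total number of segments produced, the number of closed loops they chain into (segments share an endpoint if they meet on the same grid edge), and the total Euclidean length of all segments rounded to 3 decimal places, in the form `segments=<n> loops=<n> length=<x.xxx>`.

cell (2,4): code 0100 → (2.518,5.000)–(3.000,4.639)
cell (2,5): code 1100 → (2.242,6.000)–(2.518,5.000)
cell (2,6): code 1000 → (3.000,6.741)–(2.242,6.000)
cell (3,1): code 0100 → (3.734,2.000)–(4.000,1.817)
cell (3,2): code 1000 → (4.000,2.231)–(3.734,2.000)
cell (3,4): code 0110 → (3.000,4.639)–(4.000,4.919)
cell (3,6): code 1001 → (4.000,6.437)–(3.000,6.741)
cell (4,1): code 0010 → (4.000,1.817)–(4.166,2.000)
cell (4,2): code 0001 → (4.166,2.000)–(4.000,2.231)
cell (4,4): code 0010 → (4.000,4.919)–(4.077,5.000)
cell (4,5): code 0011 → (4.077,5.000)–(4.326,6.000)
cell (4,6): code 0001 → (4.326,6.000)–(4.000,6.437)
total: 12 segments, chained into 2 closed loop(s), length Σ = 7.676221

segments=12 loops=2 length=7.676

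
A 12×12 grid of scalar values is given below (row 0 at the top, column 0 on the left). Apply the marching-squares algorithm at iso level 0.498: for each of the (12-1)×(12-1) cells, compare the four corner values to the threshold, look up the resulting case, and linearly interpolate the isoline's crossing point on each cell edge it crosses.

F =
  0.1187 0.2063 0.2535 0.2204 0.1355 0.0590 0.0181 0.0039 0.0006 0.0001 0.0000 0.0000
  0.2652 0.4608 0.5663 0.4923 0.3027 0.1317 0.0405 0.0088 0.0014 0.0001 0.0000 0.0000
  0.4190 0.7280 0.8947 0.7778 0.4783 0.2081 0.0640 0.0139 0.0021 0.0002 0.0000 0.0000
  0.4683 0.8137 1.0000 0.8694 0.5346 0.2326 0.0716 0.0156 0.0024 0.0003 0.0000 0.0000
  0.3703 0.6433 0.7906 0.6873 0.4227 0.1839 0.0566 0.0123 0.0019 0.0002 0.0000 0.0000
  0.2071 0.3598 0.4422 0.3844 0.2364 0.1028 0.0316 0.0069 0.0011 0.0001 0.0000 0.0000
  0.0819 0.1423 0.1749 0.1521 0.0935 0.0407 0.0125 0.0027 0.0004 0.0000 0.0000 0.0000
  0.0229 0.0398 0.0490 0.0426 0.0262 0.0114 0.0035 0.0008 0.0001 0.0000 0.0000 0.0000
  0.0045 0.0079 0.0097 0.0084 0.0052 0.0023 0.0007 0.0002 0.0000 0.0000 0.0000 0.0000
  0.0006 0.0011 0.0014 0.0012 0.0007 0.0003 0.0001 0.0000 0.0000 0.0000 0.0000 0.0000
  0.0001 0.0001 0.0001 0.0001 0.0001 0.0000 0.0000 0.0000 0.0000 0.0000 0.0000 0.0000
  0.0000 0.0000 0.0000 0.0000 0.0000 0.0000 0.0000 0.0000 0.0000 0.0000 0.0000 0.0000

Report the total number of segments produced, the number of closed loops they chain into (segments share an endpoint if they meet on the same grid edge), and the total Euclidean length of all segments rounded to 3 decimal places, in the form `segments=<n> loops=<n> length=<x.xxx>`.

cell (0,1): code 0100 → (0.782,2.000)–(1.000,1.353)
cell (0,2): code 1000 → (1.000,2.923)–(0.782,2.000)
cell (1,0): code 0100 → (1.139,1.000)–(2.000,0.256)
cell (1,1): code 1110 → (1.000,1.353)–(1.139,1.000)
cell (1,2): code 1101 → (1.020,3.000)–(1.000,2.923)
cell (1,3): code 1000 → (2.000,3.934)–(1.020,3.000)
cell (2,0): code 0110 → (2.000,0.256)–(3.000,0.086)
cell (2,3): code 1101 → (2.350,4.000)–(2.000,3.934)
cell (2,4): code 1000 → (3.000,4.121)–(2.350,4.000)
cell (3,0): code 0110 → (3.000,0.086)–(4.000,0.468)
cell (3,3): code 1011 → (4.000,3.715)–(3.327,4.000)
cell (3,4): code 0001 → (3.327,4.000)–(3.000,4.121)
cell (4,0): code 0010 → (4.000,0.468)–(4.513,1.000)
cell (4,1): code 0011 → (4.513,1.000)–(4.840,2.000)
cell (4,2): code 0011 → (4.840,2.000)–(4.625,3.000)
cell (4,3): code 0001 → (4.625,3.000)–(4.000,3.715)
total: 16 segments, chained into 1 closed loop(s), length Σ = 12.527602

segments=16 loops=1 length=12.528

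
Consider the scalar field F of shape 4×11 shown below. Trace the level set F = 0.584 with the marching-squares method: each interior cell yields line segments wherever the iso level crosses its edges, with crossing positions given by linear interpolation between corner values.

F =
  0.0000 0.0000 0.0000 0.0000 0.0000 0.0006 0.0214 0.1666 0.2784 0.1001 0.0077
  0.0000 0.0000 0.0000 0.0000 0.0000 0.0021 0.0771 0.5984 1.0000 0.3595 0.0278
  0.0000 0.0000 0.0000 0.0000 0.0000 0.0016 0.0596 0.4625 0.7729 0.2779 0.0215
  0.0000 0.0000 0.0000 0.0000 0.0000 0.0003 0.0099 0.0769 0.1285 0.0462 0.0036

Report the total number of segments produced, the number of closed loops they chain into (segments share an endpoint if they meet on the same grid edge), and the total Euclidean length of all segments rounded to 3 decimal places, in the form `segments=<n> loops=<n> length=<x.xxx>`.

cell (0,6): code 0100 → (0.967,7.000)–(1.000,6.972)
cell (0,7): code 1100 → (0.424,8.000)–(0.967,7.000)
cell (0,8): code 1000 → (1.000,8.649)–(0.424,8.000)
cell (1,6): code 0010 → (1.000,6.972)–(1.106,7.000)
cell (1,7): code 0111 → (1.106,7.000)–(2.000,7.391)
cell (1,8): code 1001 → (2.000,8.382)–(1.000,8.649)
cell (2,7): code 0010 → (2.000,7.391)–(2.293,8.000)
cell (2,8): code 0001 → (2.293,8.000)–(2.000,8.382)
total: 8 segments, chained into 1 closed loop(s), length Σ = 5.327162

segments=8 loops=1 length=5.327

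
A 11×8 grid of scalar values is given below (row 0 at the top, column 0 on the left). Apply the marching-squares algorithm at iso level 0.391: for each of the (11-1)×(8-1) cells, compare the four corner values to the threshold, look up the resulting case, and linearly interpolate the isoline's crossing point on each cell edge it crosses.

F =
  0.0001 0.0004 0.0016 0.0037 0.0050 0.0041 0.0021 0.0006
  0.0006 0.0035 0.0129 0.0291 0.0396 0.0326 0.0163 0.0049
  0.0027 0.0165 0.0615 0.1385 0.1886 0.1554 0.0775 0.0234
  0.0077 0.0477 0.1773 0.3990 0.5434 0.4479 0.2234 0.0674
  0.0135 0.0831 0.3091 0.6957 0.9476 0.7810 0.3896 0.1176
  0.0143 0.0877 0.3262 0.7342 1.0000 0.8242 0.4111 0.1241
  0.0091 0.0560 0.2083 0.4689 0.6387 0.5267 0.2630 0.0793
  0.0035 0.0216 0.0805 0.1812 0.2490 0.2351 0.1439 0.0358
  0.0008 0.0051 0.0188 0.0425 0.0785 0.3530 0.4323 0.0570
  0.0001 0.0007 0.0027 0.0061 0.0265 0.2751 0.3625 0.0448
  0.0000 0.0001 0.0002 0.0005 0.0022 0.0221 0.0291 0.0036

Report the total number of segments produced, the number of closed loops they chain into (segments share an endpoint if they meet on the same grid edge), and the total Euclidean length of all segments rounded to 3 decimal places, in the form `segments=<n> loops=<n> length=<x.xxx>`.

segments=20 loops=2 length=14.540

cell (2,2): code 0100 → (2.969,3.000)–(3.000,2.964)
cell (2,3): code 1100 → (2.570,4.000)–(2.969,3.000)
cell (2,4): code 1100 → (2.805,5.000)–(2.570,4.000)
cell (2,5): code 1000 → (3.000,5.253)–(2.805,5.000)
cell (3,2): code 0110 → (3.000,2.964)–(4.000,2.212)
cell (3,5): code 1001 → (4.000,5.996)–(3.000,5.253)
cell (4,2): code 0110 → (4.000,2.212)–(5.000,2.159)
cell (4,5): code 1101 → (4.065,6.000)–(4.000,5.996)
cell (4,6): code 1000 → (5.000,6.070)–(4.065,6.000)
cell (5,2): code 0110 → (5.000,2.159)–(6.000,2.701)
cell (5,5): code 1011 → (6.000,5.515)–(5.136,6.000)
cell (5,6): code 0001 → (5.136,6.000)–(5.000,6.070)
cell (6,2): code 0010 → (6.000,2.701)–(6.271,3.000)
cell (6,3): code 0011 → (6.271,3.000)–(6.636,4.000)
cell (6,4): code 0011 → (6.636,4.000)–(6.465,5.000)
cell (6,5): code 0001 → (6.465,5.000)–(6.000,5.515)
cell (7,5): code 0100 → (7.857,6.000)–(8.000,5.479)
cell (7,6): code 1000 → (8.000,6.110)–(7.857,6.000)
cell (8,5): code 0010 → (8.000,5.479)–(8.592,6.000)
cell (8,6): code 0001 → (8.592,6.000)–(8.000,6.110)
total: 20 segments, chained into 2 closed loop(s), length Σ = 14.540257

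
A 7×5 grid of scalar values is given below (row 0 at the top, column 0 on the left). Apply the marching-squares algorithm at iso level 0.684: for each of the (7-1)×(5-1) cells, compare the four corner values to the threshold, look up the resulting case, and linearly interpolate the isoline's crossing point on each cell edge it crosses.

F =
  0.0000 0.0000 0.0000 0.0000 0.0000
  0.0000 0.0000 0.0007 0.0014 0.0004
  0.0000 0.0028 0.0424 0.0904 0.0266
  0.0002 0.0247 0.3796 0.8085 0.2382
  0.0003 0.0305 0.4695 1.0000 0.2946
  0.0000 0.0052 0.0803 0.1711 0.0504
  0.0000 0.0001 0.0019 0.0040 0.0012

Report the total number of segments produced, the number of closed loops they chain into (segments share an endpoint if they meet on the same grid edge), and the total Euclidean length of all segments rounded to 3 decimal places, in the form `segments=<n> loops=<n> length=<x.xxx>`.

cell (2,2): code 0100 → (2.827,3.000)–(3.000,2.710)
cell (2,3): code 1000 → (3.000,3.218)–(2.827,3.000)
cell (3,2): code 0110 → (3.000,2.710)–(4.000,2.404)
cell (3,3): code 1001 → (4.000,3.448)–(3.000,3.218)
cell (4,2): code 0010 → (4.000,2.404)–(4.381,3.000)
cell (4,3): code 0001 → (4.381,3.000)–(4.000,3.448)
total: 6 segments, chained into 1 closed loop(s), length Σ = 3.983957

segments=6 loops=1 length=3.984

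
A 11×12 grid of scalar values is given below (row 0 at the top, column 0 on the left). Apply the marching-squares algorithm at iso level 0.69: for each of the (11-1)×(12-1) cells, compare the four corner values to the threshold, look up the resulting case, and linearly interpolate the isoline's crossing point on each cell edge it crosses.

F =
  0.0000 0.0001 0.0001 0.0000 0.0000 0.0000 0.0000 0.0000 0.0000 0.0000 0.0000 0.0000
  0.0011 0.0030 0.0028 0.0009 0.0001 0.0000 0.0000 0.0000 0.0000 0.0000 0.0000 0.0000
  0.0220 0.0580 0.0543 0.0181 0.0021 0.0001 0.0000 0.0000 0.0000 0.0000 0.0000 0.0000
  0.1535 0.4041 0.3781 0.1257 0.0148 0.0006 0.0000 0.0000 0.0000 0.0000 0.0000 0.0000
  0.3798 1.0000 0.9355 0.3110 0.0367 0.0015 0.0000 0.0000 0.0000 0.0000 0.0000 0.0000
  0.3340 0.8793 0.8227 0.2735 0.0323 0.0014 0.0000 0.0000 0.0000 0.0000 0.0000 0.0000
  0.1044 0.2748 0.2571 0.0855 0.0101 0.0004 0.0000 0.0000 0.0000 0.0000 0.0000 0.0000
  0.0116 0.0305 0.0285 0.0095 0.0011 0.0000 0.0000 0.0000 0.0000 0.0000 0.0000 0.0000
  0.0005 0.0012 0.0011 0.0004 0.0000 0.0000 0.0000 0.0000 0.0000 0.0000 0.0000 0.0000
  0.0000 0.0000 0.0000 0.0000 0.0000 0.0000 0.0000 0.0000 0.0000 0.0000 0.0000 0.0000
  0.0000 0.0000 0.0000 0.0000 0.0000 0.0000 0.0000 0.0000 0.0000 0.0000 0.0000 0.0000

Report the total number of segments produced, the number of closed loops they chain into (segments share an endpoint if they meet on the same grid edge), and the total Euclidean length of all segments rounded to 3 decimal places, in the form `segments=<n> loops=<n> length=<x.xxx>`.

cell (3,0): code 0100 → (3.480,1.000)–(4.000,0.500)
cell (3,1): code 1100 → (3.560,2.000)–(3.480,1.000)
cell (3,2): code 1000 → (4.000,2.393)–(3.560,2.000)
cell (4,0): code 0110 → (4.000,0.500)–(5.000,0.653)
cell (4,2): code 1001 → (5.000,2.242)–(4.000,2.393)
cell (5,0): code 0010 → (5.000,0.653)–(5.313,1.000)
cell (5,1): code 0011 → (5.313,1.000)–(5.235,2.000)
cell (5,2): code 0001 → (5.235,2.000)–(5.000,2.242)
total: 8 segments, chained into 1 closed loop(s), length Σ = 6.145363

segments=8 loops=1 length=6.145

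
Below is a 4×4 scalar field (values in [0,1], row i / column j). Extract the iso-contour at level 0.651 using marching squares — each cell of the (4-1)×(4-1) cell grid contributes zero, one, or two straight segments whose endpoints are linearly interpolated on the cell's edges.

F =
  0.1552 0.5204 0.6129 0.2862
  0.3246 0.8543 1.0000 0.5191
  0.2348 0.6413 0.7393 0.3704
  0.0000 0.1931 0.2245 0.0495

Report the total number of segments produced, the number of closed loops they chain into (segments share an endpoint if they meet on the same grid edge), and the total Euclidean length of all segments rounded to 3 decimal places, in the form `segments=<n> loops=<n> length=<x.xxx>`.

cell (0,0): code 0100 → (0.391,1.000)–(1.000,0.616)
cell (0,1): code 1100 → (0.098,2.000)–(0.391,1.000)
cell (0,2): code 1000 → (1.000,2.726)–(0.098,2.000)
cell (1,0): code 0010 → (1.000,0.616)–(1.954,1.000)
cell (1,1): code 0111 → (1.954,1.000)–(2.000,1.099)
cell (1,2): code 1001 → (2.000,2.239)–(1.000,2.726)
cell (2,1): code 0010 → (2.000,1.099)–(2.172,2.000)
cell (2,2): code 0001 → (2.172,2.000)–(2.000,2.239)
total: 8 segments, chained into 1 closed loop(s), length Σ = 6.380433

segments=8 loops=1 length=6.380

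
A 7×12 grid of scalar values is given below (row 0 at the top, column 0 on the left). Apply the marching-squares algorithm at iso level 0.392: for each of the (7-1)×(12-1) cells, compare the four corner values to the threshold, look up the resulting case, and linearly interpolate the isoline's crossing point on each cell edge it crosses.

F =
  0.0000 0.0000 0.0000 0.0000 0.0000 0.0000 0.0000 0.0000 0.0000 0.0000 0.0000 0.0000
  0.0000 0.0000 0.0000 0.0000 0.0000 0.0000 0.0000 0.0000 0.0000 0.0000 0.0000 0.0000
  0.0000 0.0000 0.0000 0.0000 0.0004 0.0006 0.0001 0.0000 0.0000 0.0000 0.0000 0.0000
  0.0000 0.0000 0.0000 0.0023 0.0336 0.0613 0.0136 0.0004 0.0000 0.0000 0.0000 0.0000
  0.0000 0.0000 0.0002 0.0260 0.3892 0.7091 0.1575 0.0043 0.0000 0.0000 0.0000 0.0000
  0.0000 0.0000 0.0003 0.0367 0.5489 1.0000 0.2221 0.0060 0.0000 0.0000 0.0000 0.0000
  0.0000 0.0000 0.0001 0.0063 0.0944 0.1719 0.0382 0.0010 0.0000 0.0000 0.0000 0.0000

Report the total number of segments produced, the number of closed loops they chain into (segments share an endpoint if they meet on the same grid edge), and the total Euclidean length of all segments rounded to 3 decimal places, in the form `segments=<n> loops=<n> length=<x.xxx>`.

segments=8 loops=1 length=6.537

cell (3,4): code 0100 → (3.510,5.000)–(4.000,4.009)
cell (3,5): code 1000 → (4.000,5.575)–(3.510,5.000)
cell (4,3): code 0100 → (4.018,4.000)–(5.000,3.694)
cell (4,4): code 1110 → (4.000,4.009)–(4.018,4.000)
cell (4,5): code 1001 → (5.000,5.782)–(4.000,5.575)
cell (5,3): code 0010 → (5.000,3.694)–(5.345,4.000)
cell (5,4): code 0011 → (5.345,4.000)–(5.734,5.000)
cell (5,5): code 0001 → (5.734,5.000)–(5.000,5.782)
total: 8 segments, chained into 1 closed loop(s), length Σ = 6.537304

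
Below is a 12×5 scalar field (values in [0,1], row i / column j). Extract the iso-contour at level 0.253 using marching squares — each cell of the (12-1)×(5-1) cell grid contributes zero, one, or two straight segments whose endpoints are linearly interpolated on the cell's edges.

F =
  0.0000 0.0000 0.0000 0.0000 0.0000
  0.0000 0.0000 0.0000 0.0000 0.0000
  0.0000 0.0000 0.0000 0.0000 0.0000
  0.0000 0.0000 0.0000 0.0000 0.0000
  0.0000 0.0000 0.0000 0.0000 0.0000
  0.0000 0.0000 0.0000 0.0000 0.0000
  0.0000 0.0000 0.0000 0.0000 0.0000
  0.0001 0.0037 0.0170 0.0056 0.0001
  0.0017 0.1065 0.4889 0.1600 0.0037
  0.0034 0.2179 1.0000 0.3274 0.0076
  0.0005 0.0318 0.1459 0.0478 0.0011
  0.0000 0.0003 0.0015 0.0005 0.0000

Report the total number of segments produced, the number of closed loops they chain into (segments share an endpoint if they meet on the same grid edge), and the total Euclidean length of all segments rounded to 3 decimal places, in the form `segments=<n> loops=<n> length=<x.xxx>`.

cell (7,1): code 0100 → (7.500,2.000)–(8.000,1.383)
cell (7,2): code 1000 → (8.000,2.717)–(7.500,2.000)
cell (8,1): code 0110 → (8.000,1.383)–(9.000,1.045)
cell (8,2): code 1101 → (8.556,3.000)–(8.000,2.717)
cell (8,3): code 1000 → (9.000,3.233)–(8.556,3.000)
cell (9,1): code 0010 → (9.000,1.045)–(9.875,2.000)
cell (9,2): code 0011 → (9.875,2.000)–(9.266,3.000)
cell (9,3): code 0001 → (9.266,3.000)–(9.000,3.233)
total: 8 segments, chained into 1 closed loop(s), length Σ = 6.668054

segments=8 loops=1 length=6.668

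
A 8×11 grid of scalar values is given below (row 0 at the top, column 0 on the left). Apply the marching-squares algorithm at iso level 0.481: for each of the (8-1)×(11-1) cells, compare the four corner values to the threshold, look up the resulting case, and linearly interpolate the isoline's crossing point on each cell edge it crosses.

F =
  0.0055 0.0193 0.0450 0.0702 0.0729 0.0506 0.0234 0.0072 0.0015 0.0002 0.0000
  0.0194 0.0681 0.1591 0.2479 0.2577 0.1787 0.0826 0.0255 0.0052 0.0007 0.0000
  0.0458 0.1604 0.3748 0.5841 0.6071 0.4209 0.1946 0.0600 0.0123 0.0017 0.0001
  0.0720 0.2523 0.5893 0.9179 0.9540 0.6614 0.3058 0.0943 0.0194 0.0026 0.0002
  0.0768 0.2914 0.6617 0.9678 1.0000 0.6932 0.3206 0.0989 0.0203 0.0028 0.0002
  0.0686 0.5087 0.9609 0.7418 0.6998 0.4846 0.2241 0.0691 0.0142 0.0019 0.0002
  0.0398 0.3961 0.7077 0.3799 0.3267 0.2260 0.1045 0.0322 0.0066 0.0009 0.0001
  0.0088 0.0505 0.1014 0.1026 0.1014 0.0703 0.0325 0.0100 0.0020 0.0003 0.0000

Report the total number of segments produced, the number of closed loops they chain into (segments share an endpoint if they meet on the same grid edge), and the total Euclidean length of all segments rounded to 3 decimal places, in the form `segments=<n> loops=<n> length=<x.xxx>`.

segments=20 loops=1 length=14.541

cell (1,2): code 0100 → (1.693,3.000)–(2.000,2.507)
cell (1,3): code 1100 → (1.639,4.000)–(1.693,3.000)
cell (1,4): code 1000 → (2.000,4.677)–(1.639,4.000)
cell (2,1): code 0100 → (2.495,2.000)–(3.000,1.679)
cell (2,2): code 1110 → (2.000,2.507)–(2.495,2.000)
cell (2,4): code 1101 → (2.250,5.000)–(2.000,4.677)
cell (2,5): code 1000 → (3.000,5.507)–(2.250,5.000)
cell (3,1): code 0110 → (3.000,1.679)–(4.000,1.512)
cell (3,5): code 1001 → (4.000,5.570)–(3.000,5.507)
cell (4,0): code 0100 → (4.873,1.000)–(5.000,0.937)
cell (4,1): code 1110 → (4.000,1.512)–(4.873,1.000)
cell (4,5): code 1001 → (5.000,5.014)–(4.000,5.570)
cell (5,0): code 0010 → (5.000,0.937)–(5.246,1.000)
cell (5,1): code 0111 → (5.246,1.000)–(6.000,1.272)
cell (5,2): code 1011 → (6.000,2.692)–(5.721,3.000)
cell (5,3): code 0011 → (5.721,3.000)–(5.586,4.000)
cell (5,4): code 0011 → (5.586,4.000)–(5.014,5.000)
cell (5,5): code 0001 → (5.014,5.000)–(5.000,5.014)
cell (6,1): code 0010 → (6.000,1.272)–(6.374,2.000)
cell (6,2): code 0001 → (6.374,2.000)–(6.000,2.692)
total: 20 segments, chained into 1 closed loop(s), length Σ = 14.540694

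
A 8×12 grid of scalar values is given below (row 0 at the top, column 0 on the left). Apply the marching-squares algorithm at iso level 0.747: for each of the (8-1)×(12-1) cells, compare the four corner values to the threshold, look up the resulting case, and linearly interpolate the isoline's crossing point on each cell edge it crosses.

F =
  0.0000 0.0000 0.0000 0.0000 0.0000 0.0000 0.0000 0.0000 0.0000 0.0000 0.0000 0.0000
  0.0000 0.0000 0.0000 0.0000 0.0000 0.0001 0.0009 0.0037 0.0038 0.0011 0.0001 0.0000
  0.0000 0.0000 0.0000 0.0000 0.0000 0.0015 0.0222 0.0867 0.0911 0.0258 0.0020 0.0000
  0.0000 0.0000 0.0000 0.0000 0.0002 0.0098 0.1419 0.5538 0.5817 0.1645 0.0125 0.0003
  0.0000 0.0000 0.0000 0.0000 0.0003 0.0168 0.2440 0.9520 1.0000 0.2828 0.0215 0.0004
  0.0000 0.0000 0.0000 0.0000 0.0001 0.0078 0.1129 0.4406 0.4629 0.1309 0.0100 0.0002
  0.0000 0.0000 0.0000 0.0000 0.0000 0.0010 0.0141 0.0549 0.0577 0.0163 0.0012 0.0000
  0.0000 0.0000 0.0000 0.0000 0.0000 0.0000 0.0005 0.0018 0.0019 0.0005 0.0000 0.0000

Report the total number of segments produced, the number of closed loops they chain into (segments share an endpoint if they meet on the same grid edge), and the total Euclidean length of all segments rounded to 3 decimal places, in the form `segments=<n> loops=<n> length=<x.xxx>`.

segments=6 loops=1 length=4.380

cell (3,6): code 0100 → (3.485,7.000)–(4.000,6.710)
cell (3,7): code 1100 → (3.395,8.000)–(3.485,7.000)
cell (3,8): code 1000 → (4.000,8.353)–(3.395,8.000)
cell (4,6): code 0010 → (4.000,6.710)–(4.401,7.000)
cell (4,7): code 0011 → (4.401,7.000)–(4.471,8.000)
cell (4,8): code 0001 → (4.471,8.000)–(4.000,8.353)
total: 6 segments, chained into 1 closed loop(s), length Σ = 4.380335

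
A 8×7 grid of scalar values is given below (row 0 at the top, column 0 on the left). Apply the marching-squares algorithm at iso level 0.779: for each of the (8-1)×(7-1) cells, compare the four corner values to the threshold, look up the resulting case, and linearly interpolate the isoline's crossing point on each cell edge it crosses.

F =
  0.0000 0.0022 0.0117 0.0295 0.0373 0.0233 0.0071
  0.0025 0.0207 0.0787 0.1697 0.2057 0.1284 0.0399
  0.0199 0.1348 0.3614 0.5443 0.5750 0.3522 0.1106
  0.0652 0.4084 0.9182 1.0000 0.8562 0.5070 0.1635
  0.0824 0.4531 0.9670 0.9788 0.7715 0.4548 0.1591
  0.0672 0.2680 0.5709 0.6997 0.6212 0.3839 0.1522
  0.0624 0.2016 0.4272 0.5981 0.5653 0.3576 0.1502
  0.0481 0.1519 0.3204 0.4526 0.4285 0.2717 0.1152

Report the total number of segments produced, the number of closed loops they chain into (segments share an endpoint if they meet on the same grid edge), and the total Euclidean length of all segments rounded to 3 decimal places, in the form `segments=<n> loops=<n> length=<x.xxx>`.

segments=10 loops=1 length=7.638

cell (2,1): code 0100 → (2.750,2.000)–(3.000,1.727)
cell (2,2): code 1100 → (2.515,3.000)–(2.750,2.000)
cell (2,3): code 1100 → (2.725,4.000)–(2.515,3.000)
cell (2,4): code 1000 → (3.000,4.221)–(2.725,4.000)
cell (3,1): code 0110 → (3.000,1.727)–(4.000,1.634)
cell (3,3): code 1011 → (4.000,3.964)–(3.911,4.000)
cell (3,4): code 0001 → (3.911,4.000)–(3.000,4.221)
cell (4,1): code 0010 → (4.000,1.634)–(4.475,2.000)
cell (4,2): code 0011 → (4.475,2.000)–(4.716,3.000)
cell (4,3): code 0001 → (4.716,3.000)–(4.000,3.964)
total: 10 segments, chained into 1 closed loop(s), length Σ = 7.638192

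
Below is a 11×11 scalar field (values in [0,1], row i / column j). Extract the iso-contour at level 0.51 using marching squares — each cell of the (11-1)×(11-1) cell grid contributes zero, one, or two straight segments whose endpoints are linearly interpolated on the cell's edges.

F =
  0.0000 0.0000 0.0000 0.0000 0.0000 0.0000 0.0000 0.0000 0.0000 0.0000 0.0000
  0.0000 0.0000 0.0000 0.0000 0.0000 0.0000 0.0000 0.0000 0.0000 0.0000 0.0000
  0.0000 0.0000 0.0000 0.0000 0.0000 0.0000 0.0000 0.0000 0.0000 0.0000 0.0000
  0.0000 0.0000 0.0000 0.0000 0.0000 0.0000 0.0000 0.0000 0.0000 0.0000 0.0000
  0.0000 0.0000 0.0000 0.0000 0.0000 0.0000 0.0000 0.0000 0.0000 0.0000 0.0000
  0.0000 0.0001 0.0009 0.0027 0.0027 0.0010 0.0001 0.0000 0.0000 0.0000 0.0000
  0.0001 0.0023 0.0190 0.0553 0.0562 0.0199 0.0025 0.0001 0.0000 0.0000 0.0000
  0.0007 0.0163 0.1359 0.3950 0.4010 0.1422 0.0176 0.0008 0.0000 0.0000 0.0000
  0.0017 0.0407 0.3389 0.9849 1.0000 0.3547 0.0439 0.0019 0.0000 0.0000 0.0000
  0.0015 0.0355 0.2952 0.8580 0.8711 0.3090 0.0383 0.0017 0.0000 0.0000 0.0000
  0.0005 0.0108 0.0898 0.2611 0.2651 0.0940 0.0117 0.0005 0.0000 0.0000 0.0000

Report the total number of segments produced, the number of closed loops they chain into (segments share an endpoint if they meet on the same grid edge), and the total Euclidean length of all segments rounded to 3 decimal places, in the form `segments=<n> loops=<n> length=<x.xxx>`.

cell (7,2): code 0100 → (7.195,3.000)–(8.000,2.265)
cell (7,3): code 1100 → (7.182,4.000)–(7.195,3.000)
cell (7,4): code 1000 → (8.000,4.759)–(7.182,4.000)
cell (8,2): code 0110 → (8.000,2.265)–(9.000,2.382)
cell (8,4): code 1001 → (9.000,4.642)–(8.000,4.759)
cell (9,2): code 0010 → (9.000,2.382)–(9.583,3.000)
cell (9,3): code 0011 → (9.583,3.000)–(9.596,4.000)
cell (9,4): code 0001 → (9.596,4.000)–(9.000,4.642)
total: 8 segments, chained into 1 closed loop(s), length Σ = 7.946186

segments=8 loops=1 length=7.946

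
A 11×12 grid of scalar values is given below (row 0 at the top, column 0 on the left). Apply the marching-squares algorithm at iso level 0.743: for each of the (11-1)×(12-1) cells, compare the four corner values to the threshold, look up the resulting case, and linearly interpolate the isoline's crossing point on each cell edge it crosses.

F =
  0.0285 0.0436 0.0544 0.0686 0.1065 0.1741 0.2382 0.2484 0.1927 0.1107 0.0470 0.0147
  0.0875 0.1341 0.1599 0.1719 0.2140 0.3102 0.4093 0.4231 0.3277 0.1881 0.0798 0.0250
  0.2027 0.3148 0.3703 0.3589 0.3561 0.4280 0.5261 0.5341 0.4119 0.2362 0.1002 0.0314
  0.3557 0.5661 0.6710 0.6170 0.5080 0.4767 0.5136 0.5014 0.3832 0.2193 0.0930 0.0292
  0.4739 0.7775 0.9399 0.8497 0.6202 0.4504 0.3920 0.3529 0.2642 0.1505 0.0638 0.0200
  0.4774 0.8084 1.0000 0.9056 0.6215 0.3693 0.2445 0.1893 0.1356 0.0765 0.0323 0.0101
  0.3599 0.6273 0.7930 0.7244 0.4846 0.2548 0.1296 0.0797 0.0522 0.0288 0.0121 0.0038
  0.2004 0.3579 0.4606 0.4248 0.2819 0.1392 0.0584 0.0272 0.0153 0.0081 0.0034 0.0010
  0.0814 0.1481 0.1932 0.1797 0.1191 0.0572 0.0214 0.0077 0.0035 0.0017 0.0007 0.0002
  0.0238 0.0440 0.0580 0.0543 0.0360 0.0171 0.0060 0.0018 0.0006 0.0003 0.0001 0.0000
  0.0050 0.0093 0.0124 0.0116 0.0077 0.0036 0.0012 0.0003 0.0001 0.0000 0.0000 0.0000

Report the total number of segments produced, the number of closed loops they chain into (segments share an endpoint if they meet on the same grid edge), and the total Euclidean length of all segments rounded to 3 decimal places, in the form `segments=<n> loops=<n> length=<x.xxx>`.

cell (3,0): code 0100 → (3.837,1.000)–(4.000,0.886)
cell (3,1): code 1100 → (3.268,2.000)–(3.837,1.000)
cell (3,2): code 1100 → (3.541,3.000)–(3.268,2.000)
cell (3,3): code 1000 → (4.000,3.465)–(3.541,3.000)
cell (4,0): code 0110 → (4.000,0.886)–(5.000,0.802)
cell (4,3): code 1001 → (5.000,3.572)–(4.000,3.465)
cell (5,0): code 0010 → (5.000,0.802)–(5.361,1.000)
cell (5,1): code 0111 → (5.361,1.000)–(6.000,1.698)
cell (5,2): code 1011 → (6.000,2.729)–(5.897,3.000)
cell (5,3): code 0001 → (5.897,3.000)–(5.000,3.572)
cell (6,1): code 0010 → (6.000,1.698)–(6.150,2.000)
cell (6,2): code 0001 → (6.150,2.000)–(6.000,2.729)
total: 12 segments, chained into 1 closed loop(s), length Σ = 8.842185

segments=12 loops=1 length=8.842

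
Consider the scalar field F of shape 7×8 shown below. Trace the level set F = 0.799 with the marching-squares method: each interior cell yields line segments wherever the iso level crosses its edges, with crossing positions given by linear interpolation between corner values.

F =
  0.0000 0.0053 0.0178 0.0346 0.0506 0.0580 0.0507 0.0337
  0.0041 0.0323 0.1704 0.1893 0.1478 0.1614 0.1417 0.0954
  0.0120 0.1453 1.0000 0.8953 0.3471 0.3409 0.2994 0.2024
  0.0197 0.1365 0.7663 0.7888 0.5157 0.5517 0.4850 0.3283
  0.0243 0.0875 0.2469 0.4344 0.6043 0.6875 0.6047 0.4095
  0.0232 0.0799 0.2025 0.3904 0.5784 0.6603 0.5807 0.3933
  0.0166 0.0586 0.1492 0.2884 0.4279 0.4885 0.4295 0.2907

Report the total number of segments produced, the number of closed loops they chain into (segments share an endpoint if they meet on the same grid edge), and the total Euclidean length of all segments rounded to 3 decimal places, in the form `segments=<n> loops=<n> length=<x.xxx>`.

segments=6 loops=1 length=4.379

cell (1,1): code 0100 → (1.758,2.000)–(2.000,1.765)
cell (1,2): code 1100 → (1.864,3.000)–(1.758,2.000)
cell (1,3): code 1000 → (2.000,3.176)–(1.864,3.000)
cell (2,1): code 0010 → (2.000,1.765)–(2.860,2.000)
cell (2,2): code 0011 → (2.860,2.000)–(2.904,3.000)
cell (2,3): code 0001 → (2.904,3.000)–(2.000,3.176)
total: 6 segments, chained into 1 closed loop(s), length Σ = 4.379398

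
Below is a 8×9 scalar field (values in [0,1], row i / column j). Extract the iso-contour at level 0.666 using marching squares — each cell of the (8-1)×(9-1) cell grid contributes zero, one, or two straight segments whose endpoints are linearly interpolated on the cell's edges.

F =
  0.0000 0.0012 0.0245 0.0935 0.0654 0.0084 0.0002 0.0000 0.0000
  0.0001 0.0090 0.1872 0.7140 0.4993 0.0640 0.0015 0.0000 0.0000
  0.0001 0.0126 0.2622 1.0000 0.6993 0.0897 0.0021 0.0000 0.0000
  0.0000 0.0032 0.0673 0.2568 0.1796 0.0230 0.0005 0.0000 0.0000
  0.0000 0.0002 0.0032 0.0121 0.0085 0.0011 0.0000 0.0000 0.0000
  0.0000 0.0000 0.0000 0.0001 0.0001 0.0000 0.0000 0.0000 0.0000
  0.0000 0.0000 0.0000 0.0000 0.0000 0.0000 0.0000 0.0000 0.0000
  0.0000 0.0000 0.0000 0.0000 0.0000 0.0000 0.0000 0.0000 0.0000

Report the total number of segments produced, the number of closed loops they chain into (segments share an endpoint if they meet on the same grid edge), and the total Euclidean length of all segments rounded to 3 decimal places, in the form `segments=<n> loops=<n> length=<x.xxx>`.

segments=8 loops=1 length=4.528

cell (0,2): code 0100 → (0.923,3.000)–(1.000,2.909)
cell (0,3): code 1000 → (1.000,3.224)–(0.923,3.000)
cell (1,2): code 0110 → (1.000,2.909)–(2.000,2.547)
cell (1,3): code 1101 → (1.833,4.000)–(1.000,3.224)
cell (1,4): code 1000 → (2.000,4.055)–(1.833,4.000)
cell (2,2): code 0010 → (2.000,2.547)–(2.449,3.000)
cell (2,3): code 0011 → (2.449,3.000)–(2.064,4.000)
cell (2,4): code 0001 → (2.064,4.000)–(2.000,4.055)
total: 8 segments, chained into 1 closed loop(s), length Σ = 4.527563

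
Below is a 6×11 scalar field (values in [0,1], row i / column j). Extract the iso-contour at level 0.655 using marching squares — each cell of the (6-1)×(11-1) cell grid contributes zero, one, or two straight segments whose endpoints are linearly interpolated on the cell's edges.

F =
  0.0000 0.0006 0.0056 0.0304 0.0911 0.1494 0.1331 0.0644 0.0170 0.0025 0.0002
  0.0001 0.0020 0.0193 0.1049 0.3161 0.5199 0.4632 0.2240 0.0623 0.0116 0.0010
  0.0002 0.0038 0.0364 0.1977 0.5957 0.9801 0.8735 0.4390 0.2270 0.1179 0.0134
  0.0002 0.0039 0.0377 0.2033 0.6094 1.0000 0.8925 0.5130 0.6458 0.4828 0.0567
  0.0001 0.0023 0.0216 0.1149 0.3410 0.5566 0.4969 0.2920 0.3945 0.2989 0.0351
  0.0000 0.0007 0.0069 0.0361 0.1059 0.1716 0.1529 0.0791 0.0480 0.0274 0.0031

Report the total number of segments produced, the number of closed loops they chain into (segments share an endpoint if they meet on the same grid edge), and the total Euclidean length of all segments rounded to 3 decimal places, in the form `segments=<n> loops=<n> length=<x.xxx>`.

segments=8 loops=1 length=7.918

cell (1,4): code 0100 → (1.294,5.000)–(2.000,4.154)
cell (1,5): code 1100 → (1.467,6.000)–(1.294,5.000)
cell (1,6): code 1000 → (2.000,6.503)–(1.467,6.000)
cell (2,4): code 0110 → (2.000,4.154)–(3.000,4.117)
cell (2,6): code 1001 → (3.000,6.626)–(2.000,6.503)
cell (3,4): code 0010 → (3.000,4.117)–(3.778,5.000)
cell (3,5): code 0011 → (3.778,5.000)–(3.600,6.000)
cell (3,6): code 0001 → (3.600,6.000)–(3.000,6.626)
total: 8 segments, chained into 1 closed loop(s), length Σ = 7.917636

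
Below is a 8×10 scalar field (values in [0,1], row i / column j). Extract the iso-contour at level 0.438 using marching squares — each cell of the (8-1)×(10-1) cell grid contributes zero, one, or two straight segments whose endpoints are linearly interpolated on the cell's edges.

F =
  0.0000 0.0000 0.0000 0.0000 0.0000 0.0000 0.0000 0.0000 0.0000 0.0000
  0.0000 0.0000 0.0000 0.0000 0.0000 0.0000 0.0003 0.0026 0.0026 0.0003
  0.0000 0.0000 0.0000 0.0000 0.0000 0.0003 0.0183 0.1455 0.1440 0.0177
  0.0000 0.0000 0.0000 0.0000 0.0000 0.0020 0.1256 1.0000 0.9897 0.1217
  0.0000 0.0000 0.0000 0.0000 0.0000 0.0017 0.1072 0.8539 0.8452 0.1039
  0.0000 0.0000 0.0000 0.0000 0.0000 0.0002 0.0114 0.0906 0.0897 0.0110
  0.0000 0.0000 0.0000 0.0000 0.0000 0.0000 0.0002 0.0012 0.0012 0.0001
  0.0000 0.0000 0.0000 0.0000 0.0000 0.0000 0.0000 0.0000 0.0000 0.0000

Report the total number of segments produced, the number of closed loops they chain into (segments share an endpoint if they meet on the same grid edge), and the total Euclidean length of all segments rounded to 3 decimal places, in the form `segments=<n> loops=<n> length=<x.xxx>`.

segments=8 loops=1 length=7.387

cell (2,6): code 0100 → (2.342,7.000)–(3.000,6.357)
cell (2,7): code 1100 → (2.348,8.000)–(2.342,7.000)
cell (2,8): code 1000 → (3.000,8.636)–(2.348,8.000)
cell (3,6): code 0110 → (3.000,6.357)–(4.000,6.443)
cell (3,8): code 1001 → (4.000,8.549)–(3.000,8.636)
cell (4,6): code 0010 → (4.000,6.443)–(4.545,7.000)
cell (4,7): code 0011 → (4.545,7.000)–(4.539,8.000)
cell (4,8): code 0001 → (4.539,8.000)–(4.000,8.549)
total: 8 segments, chained into 1 closed loop(s), length Σ = 7.386561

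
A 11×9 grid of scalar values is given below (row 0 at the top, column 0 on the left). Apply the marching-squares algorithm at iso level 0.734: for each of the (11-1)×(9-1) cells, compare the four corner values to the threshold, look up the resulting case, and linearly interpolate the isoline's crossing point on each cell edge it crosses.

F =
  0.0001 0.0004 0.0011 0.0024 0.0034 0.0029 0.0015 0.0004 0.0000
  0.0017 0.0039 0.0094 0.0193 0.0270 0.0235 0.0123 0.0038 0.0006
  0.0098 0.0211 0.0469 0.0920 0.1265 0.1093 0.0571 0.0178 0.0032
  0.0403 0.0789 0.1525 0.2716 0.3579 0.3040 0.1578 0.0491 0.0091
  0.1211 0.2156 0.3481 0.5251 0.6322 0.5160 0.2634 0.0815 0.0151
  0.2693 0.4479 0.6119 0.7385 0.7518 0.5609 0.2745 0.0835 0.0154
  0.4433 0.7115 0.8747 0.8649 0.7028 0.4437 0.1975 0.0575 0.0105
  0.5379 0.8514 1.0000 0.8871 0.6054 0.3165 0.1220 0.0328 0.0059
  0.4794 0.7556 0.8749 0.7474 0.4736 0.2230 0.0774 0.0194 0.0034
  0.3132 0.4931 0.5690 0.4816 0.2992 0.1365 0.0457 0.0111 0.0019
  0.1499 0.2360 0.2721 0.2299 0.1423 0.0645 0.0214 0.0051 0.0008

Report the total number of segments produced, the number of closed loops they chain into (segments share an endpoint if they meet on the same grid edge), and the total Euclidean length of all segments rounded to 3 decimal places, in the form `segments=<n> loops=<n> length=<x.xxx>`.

segments=16 loops=1 length=11.008

cell (4,2): code 0100 → (4.979,3.000)–(5.000,2.964)
cell (4,3): code 1100 → (4.851,4.000)–(4.979,3.000)
cell (4,4): code 1000 → (5.000,4.093)–(4.851,4.000)
cell (5,1): code 0100 → (5.465,2.000)–(6.000,1.138)
cell (5,2): code 1110 → (5.000,2.964)–(5.465,2.000)
cell (5,3): code 1011 → (6.000,3.808)–(5.363,4.000)
cell (5,4): code 0001 → (5.363,4.000)–(5.000,4.093)
cell (6,0): code 0100 → (6.161,1.000)–(7.000,0.626)
cell (6,1): code 1110 → (6.000,1.138)–(6.161,1.000)
cell (6,3): code 1001 → (7.000,3.543)–(6.000,3.808)
cell (7,0): code 0110 → (7.000,0.626)–(8.000,0.922)
cell (7,3): code 1001 → (8.000,3.049)–(7.000,3.543)
cell (8,0): code 0010 → (8.000,0.922)–(8.082,1.000)
cell (8,1): code 0011 → (8.082,1.000)–(8.461,2.000)
cell (8,2): code 0011 → (8.461,2.000)–(8.050,3.000)
cell (8,3): code 0001 → (8.050,3.000)–(8.000,3.049)
total: 16 segments, chained into 1 closed loop(s), length Σ = 11.008117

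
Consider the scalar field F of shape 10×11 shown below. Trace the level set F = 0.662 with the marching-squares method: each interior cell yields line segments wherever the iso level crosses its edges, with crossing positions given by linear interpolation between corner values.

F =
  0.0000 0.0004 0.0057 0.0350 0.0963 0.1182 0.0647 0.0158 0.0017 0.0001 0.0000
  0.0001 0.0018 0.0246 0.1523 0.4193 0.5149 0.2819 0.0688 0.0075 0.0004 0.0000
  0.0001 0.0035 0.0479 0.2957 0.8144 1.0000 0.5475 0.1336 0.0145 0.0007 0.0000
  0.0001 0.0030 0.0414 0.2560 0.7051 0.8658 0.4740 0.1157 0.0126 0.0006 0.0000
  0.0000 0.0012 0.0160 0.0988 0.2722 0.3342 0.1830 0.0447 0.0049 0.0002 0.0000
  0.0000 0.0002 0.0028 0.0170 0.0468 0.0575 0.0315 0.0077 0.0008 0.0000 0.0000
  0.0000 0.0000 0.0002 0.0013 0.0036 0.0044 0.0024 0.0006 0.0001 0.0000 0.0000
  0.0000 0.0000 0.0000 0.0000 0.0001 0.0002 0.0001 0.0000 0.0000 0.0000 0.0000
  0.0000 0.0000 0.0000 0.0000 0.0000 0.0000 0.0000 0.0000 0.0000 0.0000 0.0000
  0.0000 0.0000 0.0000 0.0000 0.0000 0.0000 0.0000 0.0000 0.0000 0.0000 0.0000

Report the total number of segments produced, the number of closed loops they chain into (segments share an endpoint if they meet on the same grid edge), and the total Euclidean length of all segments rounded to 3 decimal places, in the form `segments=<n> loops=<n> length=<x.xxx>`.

segments=8 loops=1 length=6.422

cell (1,3): code 0100 → (1.614,4.000)–(2.000,3.706)
cell (1,4): code 1100 → (1.303,5.000)–(1.614,4.000)
cell (1,5): code 1000 → (2.000,5.747)–(1.303,5.000)
cell (2,3): code 0110 → (2.000,3.706)–(3.000,3.904)
cell (2,5): code 1001 → (3.000,5.520)–(2.000,5.747)
cell (3,3): code 0010 → (3.000,3.904)–(3.100,4.000)
cell (3,4): code 0011 → (3.100,4.000)–(3.383,5.000)
cell (3,5): code 0001 → (3.383,5.000)–(3.000,5.520)
total: 8 segments, chained into 1 closed loop(s), length Σ = 6.422354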